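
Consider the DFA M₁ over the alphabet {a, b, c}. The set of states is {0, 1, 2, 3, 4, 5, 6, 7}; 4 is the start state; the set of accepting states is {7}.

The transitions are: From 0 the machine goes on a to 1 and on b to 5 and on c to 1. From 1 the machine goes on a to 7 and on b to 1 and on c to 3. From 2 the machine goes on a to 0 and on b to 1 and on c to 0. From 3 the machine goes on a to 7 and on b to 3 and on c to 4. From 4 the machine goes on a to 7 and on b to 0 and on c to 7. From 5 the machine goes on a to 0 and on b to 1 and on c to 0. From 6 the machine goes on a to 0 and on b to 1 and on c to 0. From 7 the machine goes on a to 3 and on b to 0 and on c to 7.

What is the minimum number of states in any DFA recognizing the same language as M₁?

6

States {2,6} cannot be reached from the start state, so discard them.
Initial partition by acceptance: {7} | {0,1,3,4,5}.
Split {0,1,3,4,5} by δ(·,a) → {1,3,4} and {0,5}.
Split {1,3,4} by δ(·,b) → {1,3} and {4}.
On input c, block {1,3} splits into {1} and {3}.
On input a, block {0,5} splits into {0} and {5}.
The partition is now stable with 6 blocks: {7} | {1} | {0} | {4} | {3} | {5}.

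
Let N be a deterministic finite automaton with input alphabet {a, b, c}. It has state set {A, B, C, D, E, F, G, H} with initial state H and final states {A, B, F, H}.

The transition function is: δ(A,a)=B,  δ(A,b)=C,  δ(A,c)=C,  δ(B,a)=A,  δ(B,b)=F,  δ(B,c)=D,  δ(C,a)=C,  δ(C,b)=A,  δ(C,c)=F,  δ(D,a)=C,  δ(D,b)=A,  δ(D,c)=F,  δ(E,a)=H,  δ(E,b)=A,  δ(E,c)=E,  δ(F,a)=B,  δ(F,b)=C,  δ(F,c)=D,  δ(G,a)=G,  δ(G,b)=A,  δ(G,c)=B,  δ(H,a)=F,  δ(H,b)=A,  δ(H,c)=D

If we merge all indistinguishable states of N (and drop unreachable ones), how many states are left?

Reachable states from the start: {A,B,C,D,F,H}. Unreachable: {E,G} — drop them.
Start with accepting vs non-accepting: {A,B,F,H} | {C,D}.
Refine {A,B,F,H} on symbol b: members go to different blocks, giving {A,F} and {B,H}.
Stable partition: {A,F} | {C,D} | {B,H} — 3 equivalence classes.

3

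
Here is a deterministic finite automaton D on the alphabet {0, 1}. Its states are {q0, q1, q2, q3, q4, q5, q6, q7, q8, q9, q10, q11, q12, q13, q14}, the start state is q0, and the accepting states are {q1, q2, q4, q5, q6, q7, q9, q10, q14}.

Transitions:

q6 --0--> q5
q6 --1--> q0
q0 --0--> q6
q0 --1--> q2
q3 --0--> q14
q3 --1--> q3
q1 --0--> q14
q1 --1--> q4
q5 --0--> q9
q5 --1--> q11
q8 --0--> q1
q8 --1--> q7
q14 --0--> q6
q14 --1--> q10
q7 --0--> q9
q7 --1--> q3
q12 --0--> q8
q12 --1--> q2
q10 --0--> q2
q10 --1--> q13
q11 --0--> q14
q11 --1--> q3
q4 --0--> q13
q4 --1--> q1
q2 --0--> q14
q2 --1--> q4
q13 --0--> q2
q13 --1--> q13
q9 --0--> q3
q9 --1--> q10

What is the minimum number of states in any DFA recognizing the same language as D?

First remove the unreachable states {q7,q8,q12}; 12 states remain.
Initial partition by acceptance: {q1,q2,q4,q5,q6,q9,q10,q14} | {q0,q3,q11,q13}.
Refine {q1,q2,q4,q5,q6,q9,q10,q14} on symbol 0: members go to different blocks, giving {q1,q2,q5,q6,q10,q14} and {q4,q9}.
On input 0, block {q1,q2,q5,q6,q10,q14} splits into {q1,q2,q6,q10,q14} and {q5}.
Split {q1,q2,q6,q10,q14} by δ(·,0) → {q1,q2,q10,q14} and {q6}.
Refine {q1,q2,q10,q14} on symbol 0: members go to different blocks, giving {q1,q2,q10} and {q14}.
Refine {q1,q2,q10} on symbol 0: members go to different blocks, giving {q1,q2} and {q10}.
Split {q0,q3,q11,q13} by δ(·,0) → {q3,q11} and {q0} and {q13}.
On input 0, block {q4,q9} splits into {q4} and {q9}.
Stable partition: {q1,q2} | {q3,q11} | {q4} | {q5} | {q6} | {q14} | {q10} | {q0} | {q13} | {q9} — 10 equivalence classes.

10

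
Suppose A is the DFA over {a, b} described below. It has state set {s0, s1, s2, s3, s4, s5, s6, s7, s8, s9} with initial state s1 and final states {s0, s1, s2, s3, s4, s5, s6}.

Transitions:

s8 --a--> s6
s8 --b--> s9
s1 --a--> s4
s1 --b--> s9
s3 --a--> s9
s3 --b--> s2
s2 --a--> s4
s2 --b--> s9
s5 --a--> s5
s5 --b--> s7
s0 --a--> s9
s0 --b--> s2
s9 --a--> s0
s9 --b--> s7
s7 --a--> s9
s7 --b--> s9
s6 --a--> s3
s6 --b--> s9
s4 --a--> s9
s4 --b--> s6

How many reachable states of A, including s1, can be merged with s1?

3

First remove the unreachable states {s5,s8}; 8 states remain.
Initial partition by acceptance: {s0,s1,s2,s3,s4,s6} | {s7,s9}.
On input a, block {s0,s1,s2,s3,s4,s6} splits into {s0,s3,s4} and {s1,s2,s6}.
Refine {s7,s9} on symbol a: members go to different blocks, giving {s7} and {s9}.
The partition is now stable with 4 blocks: {s0,s3,s4} | {s7} | {s1,s2,s6} | {s9}.
The equivalence class containing s1 is {s1,s2,s6}, of size 3.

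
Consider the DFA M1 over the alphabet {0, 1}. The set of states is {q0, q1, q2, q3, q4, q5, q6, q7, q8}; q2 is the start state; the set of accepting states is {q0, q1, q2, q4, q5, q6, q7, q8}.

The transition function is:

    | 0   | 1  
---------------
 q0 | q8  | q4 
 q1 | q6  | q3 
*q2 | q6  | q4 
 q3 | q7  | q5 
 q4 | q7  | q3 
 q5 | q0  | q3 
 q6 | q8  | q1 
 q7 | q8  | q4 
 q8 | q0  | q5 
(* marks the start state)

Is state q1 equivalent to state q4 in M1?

Initial partition by acceptance: {q0,q1,q2,q4,q5,q6,q7,q8} | {q3}.
Refine {q0,q1,q2,q4,q5,q6,q7,q8} on symbol 1: members go to different blocks, giving {q0,q2,q6,q7,q8} and {q1,q4,q5}.
No further refinement is possible. Final partition (3 blocks): {q0,q2,q6,q7,q8} | {q3} | {q1,q4,q5}.
q1 and q4 lie in the same block of the stable partition, so they are equivalent — no string distinguishes them.

Yes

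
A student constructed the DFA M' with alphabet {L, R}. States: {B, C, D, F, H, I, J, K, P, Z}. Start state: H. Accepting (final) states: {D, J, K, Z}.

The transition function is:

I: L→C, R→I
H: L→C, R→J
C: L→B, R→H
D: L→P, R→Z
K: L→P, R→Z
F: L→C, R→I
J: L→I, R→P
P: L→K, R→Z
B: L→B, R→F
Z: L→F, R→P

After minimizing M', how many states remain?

7

Reachable states from the start: {B,C,F,H,I,J,K,P,Z}. Unreachable: {D} — drop them.
Initial partition by acceptance: {J,K,Z} | {B,C,F,H,I,P}.
Refine {J,K,Z} on symbol R: members go to different blocks, giving {J,Z} and {K}.
Split {B,C,F,H,I,P} by δ(·,L) → {B,C,F,H,I} and {P}.
On input R, block {B,C,F,H,I} splits into {B,C,F,I} and {H}.
Refine {B,C,F,I} on symbol R: members go to different blocks, giving {B,F,I} and {C}.
On input L, block {B,F,I} splits into {F,I} and {B}.
The partition is now stable with 7 blocks: {J,Z} | {F,I} | {K} | {P} | {H} | {C} | {B}.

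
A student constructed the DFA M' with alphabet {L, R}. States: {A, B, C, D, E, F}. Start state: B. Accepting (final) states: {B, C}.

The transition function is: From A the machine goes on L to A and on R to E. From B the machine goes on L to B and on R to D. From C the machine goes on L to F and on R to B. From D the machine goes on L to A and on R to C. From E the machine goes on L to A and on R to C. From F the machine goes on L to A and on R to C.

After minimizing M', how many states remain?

4

Start with accepting vs non-accepting: {B,C} | {A,D,E,F}.
Refine {B,C} on symbol L: members go to different blocks, giving {B} and {C}.
Split {A,D,E,F} by δ(·,R) → {D,E,F} and {A}.
The partition is now stable with 4 blocks: {B} | {D,E,F} | {C} | {A}.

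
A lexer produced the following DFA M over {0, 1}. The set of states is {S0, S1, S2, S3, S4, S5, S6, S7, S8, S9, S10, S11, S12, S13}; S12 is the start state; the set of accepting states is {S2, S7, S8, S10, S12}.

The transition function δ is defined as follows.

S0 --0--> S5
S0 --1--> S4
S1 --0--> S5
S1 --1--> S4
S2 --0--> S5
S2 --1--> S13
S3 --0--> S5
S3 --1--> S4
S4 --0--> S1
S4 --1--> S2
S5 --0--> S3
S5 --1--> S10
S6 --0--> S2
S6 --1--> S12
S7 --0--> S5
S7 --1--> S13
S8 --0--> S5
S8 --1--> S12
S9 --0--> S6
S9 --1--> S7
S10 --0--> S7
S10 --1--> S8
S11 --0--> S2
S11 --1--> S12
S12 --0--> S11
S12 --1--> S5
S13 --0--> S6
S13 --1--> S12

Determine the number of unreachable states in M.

2

BFS from S12 reaches {S1, S2, S3, S4, S5, S6, S7, S8, S10, S11, S12, S13}; the 2 state(s) S0, S9 are never visited.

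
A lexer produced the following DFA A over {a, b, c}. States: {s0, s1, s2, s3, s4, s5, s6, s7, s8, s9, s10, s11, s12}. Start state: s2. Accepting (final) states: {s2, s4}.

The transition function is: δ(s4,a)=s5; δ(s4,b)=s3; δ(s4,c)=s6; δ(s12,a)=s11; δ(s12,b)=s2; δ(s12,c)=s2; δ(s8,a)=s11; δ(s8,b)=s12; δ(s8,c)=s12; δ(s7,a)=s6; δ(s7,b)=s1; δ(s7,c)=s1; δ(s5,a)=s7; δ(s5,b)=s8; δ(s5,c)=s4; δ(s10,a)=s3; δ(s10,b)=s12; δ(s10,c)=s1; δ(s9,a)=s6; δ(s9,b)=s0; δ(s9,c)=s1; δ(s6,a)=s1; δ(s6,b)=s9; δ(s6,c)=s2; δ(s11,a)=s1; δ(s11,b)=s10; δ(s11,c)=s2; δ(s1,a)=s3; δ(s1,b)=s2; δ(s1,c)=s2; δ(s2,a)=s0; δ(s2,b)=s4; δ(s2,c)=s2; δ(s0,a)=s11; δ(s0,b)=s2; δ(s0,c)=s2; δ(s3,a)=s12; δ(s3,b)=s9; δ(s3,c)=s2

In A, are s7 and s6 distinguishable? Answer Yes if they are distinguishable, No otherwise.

Yes

P0 = {s2,s4} | {s0,s1,s3,s5,s6,s7,s8,s9,s10,s11,s12}.
On input b, block {s2,s4} splits into {s2} and {s4}.
Refine {s0,s1,s3,s5,s6,s7,s8,s9,s10,s11,s12} on symbol b: members go to different blocks, giving {s3,s5,s6,s7,s8,s9,s10,s11} and {s0,s1,s12}.
Split {s3,s5,s6,s7,s8,s9,s10,s11} by δ(·,a) → {s5,s7,s8,s9,s10} and {s3,s6,s11}.
On input a, block {s5,s7,s8,s9,s10} splits into {s7,s8,s9,s10} and {s5}.
Stable partition: {s2} | {s7,s8,s9,s10} | {s4} | {s0,s1,s12} | {s3,s6,s11} | {s5} — 6 equivalence classes.
s7 and s6 end up in different blocks, so they are distinguishable. For instance, the string 'c' is accepted from only s6.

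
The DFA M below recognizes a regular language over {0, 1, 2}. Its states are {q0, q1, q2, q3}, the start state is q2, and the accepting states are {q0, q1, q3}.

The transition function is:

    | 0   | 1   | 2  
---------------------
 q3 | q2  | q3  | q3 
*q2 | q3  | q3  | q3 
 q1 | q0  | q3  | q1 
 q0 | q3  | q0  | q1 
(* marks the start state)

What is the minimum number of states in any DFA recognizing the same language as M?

First remove the unreachable states {q0,q1}; 2 states remain.
Start with accepting vs non-accepting: {q3} | {q2}.
The partition is now stable with 2 blocks: {q3} | {q2}.

2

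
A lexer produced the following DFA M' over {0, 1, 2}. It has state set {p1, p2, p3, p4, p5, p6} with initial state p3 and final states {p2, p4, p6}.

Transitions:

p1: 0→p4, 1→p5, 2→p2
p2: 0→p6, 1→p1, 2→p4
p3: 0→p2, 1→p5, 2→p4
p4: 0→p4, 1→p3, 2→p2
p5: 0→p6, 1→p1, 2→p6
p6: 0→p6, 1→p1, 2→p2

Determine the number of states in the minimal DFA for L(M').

Initial partition by acceptance: {p2,p4,p6} | {p1,p3,p5}.
No further refinement is possible. Final partition (2 blocks): {p2,p4,p6} | {p1,p3,p5}.

2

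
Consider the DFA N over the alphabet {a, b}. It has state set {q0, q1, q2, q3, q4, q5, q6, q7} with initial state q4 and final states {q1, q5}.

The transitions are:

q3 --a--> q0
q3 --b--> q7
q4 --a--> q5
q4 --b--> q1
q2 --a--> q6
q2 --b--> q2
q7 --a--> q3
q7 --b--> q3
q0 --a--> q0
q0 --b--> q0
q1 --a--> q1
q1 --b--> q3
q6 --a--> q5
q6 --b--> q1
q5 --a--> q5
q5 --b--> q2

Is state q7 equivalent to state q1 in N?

Every state is reachable, so we keep all 8.
Start with accepting vs non-accepting: {q1,q5} | {q0,q2,q3,q4,q6,q7}.
Split {q0,q2,q3,q4,q6,q7} by δ(·,a) → {q0,q2,q3,q7} and {q4,q6}.
Split {q0,q2,q3,q7} by δ(·,a) → {q0,q3,q7} and {q2}.
On input b, block {q1,q5} splits into {q1} and {q5}.
The partition is now stable with 5 blocks: {q1} | {q0,q3,q7} | {q4,q6} | {q2} | {q5}.
q7 and q1 end up in different blocks, so they are distinguishable. For instance, the string 'ε' is accepted from only q1.

No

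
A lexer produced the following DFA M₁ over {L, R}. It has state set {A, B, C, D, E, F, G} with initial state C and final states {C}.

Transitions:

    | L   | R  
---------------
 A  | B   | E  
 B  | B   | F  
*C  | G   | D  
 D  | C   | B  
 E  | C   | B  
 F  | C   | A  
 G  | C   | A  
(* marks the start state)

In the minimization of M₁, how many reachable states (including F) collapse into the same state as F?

Initial partition by acceptance: {C} | {A,B,D,E,F,G}.
On input L, block {A,B,D,E,F,G} splits into {D,E,F,G} and {A,B}.
No further refinement is possible. Final partition (3 blocks): {C} | {D,E,F,G} | {A,B}.
State F belongs to the block {D,E,F,G}, which has 4 states.

4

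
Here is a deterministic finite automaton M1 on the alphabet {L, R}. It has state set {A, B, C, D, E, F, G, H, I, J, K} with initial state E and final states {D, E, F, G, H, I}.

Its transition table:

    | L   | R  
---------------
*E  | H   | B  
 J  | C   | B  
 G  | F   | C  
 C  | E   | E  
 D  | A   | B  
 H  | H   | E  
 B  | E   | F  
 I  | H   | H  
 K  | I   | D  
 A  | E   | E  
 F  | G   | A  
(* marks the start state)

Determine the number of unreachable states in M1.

No path from E leads to D, I, J, K; the other 7 states are all reachable.

4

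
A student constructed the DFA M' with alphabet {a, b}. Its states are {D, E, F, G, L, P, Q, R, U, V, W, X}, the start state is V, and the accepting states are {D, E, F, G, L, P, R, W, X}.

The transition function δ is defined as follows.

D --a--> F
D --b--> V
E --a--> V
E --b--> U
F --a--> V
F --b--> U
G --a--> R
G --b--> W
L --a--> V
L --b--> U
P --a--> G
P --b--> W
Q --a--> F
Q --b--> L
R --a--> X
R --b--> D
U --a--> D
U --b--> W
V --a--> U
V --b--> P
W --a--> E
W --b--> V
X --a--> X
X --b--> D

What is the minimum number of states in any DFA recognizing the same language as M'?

States {L,Q} cannot be reached from the start state, so discard them.
Initial partition by acceptance: {D,E,F,G,P,R,W,X} | {U,V}.
Split {D,E,F,G,P,R,W,X} by δ(·,a) → {D,G,P,R,W,X} and {E,F}.
Refine {D,G,P,R,W,X} on symbol a: members go to different blocks, giving {G,P,R,X} and {D,W}.
Refine {U,V} on symbol a: members go to different blocks, giving {V} and {U}.
The partition is now stable with 5 blocks: {G,P,R,X} | {V} | {E,F} | {D,W} | {U}.

5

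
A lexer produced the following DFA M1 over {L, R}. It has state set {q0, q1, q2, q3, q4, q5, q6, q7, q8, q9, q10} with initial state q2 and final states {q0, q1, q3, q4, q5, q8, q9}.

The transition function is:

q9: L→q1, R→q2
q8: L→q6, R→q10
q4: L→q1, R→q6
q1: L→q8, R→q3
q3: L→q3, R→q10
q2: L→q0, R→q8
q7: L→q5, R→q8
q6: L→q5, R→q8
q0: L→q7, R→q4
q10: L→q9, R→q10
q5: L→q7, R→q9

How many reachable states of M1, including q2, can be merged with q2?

All states are reachable from the start state.
Initial partition by acceptance: {q0,q1,q3,q4,q5,q8,q9} | {q2,q6,q7,q10}.
Refine {q0,q1,q3,q4,q5,q8,q9} on symbol L: members go to different blocks, giving {q1,q3,q4,q9} and {q0,q5,q8}.
On input L, block {q1,q3,q4,q9} splits into {q3,q4,q9} and {q1}.
On input L, block {q3,q4,q9} splits into {q4,q9} and {q3}.
Refine {q2,q6,q7,q10} on symbol L: members go to different blocks, giving {q2,q6,q7} and {q10}.
Refine {q0,q5,q8} on symbol R: members go to different blocks, giving {q0,q5} and {q8}.
Stable partition: {q4,q9} | {q2,q6,q7} | {q0,q5} | {q1} | {q3} | {q10} | {q8} — 7 equivalence classes.
The equivalence class containing q2 is {q2,q6,q7}, of size 3.

3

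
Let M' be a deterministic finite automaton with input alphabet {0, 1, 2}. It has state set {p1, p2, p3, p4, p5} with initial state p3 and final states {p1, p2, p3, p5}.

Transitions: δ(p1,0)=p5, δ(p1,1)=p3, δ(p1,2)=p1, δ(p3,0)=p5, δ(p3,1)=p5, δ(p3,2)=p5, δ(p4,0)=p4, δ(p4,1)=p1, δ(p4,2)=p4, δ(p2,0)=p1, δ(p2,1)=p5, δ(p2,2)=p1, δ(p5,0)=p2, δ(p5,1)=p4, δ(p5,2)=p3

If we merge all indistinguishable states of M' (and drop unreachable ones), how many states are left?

5

Initial partition by acceptance: {p1,p2,p3,p5} | {p4}.
Split {p1,p2,p3,p5} by δ(·,1) → {p1,p2,p3} and {p5}.
On input 0, block {p1,p2,p3} splits into {p1,p3} and {p2}.
Split {p1,p3} by δ(·,1) → {p1} and {p3}.
No further refinement is possible. Final partition (5 blocks): {p1} | {p4} | {p5} | {p2} | {p3}.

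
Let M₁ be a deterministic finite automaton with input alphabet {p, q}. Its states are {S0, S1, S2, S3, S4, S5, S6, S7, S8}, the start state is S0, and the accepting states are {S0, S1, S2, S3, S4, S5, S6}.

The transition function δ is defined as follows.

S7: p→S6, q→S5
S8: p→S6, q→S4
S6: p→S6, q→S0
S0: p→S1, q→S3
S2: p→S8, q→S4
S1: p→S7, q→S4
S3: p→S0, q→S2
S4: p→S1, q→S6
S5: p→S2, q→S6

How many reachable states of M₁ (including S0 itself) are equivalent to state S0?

Every state is reachable, so we keep all 9.
Initial partition by acceptance: {S0,S1,S2,S3,S4,S5,S6} | {S7,S8}.
Split {S0,S1,S2,S3,S4,S5,S6} by δ(·,p) → {S0,S3,S4,S5,S6} and {S1,S2}.
On input p, block {S0,S3,S4,S5,S6} splits into {S0,S4,S5} and {S3,S6}.
Split {S3,S6} by δ(·,p) → {S3} and {S6}.
Refine {S0,S4,S5} on symbol q: members go to different blocks, giving {S4,S5} and {S0}.
Stable partition: {S4,S5} | {S7,S8} | {S1,S2} | {S3} | {S6} | {S0} — 6 equivalence classes.
The equivalence class containing S0 is {S0}, of size 1.

1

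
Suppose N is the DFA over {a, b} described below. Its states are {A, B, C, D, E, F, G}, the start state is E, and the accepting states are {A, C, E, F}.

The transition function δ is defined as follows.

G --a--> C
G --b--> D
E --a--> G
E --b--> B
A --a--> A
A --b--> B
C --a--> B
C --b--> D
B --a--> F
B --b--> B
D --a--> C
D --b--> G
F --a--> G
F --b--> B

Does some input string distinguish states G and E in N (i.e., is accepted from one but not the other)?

Reachable states from the start: {B,C,D,E,F,G}. Unreachable: {A} — drop them.
Start with accepting vs non-accepting: {C,E,F} | {B,D,G}.
The partition is now stable with 2 blocks: {C,E,F} | {B,D,G}.
G and E end up in different blocks, so they are distinguishable. For instance, the string 'ε' is accepted from only E.

Yes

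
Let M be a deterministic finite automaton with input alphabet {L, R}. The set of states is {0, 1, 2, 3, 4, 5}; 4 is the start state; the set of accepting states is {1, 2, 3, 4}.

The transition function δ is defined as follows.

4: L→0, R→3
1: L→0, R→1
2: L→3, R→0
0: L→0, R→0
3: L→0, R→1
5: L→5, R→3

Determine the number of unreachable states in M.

2

No path from 4 leads to 2, 5; the other 4 states are all reachable.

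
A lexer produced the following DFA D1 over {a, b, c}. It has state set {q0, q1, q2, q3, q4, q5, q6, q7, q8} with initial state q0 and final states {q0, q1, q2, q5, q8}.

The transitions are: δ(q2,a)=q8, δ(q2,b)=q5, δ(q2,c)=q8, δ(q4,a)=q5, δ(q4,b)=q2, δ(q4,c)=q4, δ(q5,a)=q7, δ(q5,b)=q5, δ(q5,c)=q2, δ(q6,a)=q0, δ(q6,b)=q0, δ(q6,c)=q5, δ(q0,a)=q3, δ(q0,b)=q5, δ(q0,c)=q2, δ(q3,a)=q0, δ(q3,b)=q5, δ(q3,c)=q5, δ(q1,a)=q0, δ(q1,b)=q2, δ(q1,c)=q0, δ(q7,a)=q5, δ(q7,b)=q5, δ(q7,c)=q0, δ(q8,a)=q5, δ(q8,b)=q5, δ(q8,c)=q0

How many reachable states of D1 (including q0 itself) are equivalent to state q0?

Reachable states from the start: {q0,q2,q3,q5,q7,q8}. Unreachable: {q1,q4,q6} — drop them.
Start with accepting vs non-accepting: {q0,q2,q5,q8} | {q3,q7}.
On input a, block {q0,q2,q5,q8} splits into {q0,q5} and {q2,q8}.
Split {q2,q8} by δ(·,a) → {q2} and {q8}.
No further refinement is possible. Final partition (4 blocks): {q0,q5} | {q3,q7} | {q2} | {q8}.
State q0 belongs to the block {q0,q5}, which has 2 states.

2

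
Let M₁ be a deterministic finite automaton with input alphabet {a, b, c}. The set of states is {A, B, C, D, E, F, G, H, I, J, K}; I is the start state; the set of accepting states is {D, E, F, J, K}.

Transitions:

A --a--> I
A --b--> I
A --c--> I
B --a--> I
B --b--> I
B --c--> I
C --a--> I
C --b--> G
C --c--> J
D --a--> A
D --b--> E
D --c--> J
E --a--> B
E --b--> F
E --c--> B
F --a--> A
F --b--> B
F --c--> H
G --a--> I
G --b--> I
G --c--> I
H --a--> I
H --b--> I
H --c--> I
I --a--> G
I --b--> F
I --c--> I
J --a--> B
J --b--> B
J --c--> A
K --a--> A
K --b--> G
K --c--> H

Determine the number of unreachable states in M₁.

Starting at I and following transitions, the reachable set is {A, B, F, G, H, I}. That leaves C, D, E, J, K unreachable — 5 in total.

5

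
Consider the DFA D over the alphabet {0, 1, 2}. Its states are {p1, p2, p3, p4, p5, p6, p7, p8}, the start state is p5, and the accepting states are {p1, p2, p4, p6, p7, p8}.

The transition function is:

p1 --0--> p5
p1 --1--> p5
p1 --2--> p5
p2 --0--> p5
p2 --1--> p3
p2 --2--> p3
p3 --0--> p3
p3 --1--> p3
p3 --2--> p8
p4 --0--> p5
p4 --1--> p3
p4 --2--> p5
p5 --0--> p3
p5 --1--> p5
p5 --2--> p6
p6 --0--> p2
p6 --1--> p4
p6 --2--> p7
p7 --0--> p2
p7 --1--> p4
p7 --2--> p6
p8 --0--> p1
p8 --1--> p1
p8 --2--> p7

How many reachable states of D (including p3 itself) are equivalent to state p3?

All states are reachable from the start state.
Start with accepting vs non-accepting: {p1,p2,p4,p6,p7,p8} | {p3,p5}.
Split {p1,p2,p4,p6,p7,p8} by δ(·,0) → {p1,p2,p4} and {p6,p7,p8}.
Stable partition: {p1,p2,p4} | {p3,p5} | {p6,p7,p8} — 3 equivalence classes.
The equivalence class containing p3 is {p3,p5}, of size 2.

2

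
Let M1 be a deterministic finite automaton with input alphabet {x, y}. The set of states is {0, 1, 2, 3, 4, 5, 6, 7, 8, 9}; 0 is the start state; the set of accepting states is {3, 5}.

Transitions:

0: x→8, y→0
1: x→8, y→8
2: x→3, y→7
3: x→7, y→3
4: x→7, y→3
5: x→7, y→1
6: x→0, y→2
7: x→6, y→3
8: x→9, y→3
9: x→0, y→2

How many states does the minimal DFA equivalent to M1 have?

States {1,4,5} cannot be reached from the start state, so discard them.
Start with accepting vs non-accepting: {3} | {0,2,6,7,8,9}.
On input x, block {0,2,6,7,8,9} splits into {0,6,7,8,9} and {2}.
Split {0,6,7,8,9} by δ(·,y) → {6,9} and {7,8} and {0}.
No further refinement is possible. Final partition (5 blocks): {3} | {6,9} | {2} | {7,8} | {0}.

5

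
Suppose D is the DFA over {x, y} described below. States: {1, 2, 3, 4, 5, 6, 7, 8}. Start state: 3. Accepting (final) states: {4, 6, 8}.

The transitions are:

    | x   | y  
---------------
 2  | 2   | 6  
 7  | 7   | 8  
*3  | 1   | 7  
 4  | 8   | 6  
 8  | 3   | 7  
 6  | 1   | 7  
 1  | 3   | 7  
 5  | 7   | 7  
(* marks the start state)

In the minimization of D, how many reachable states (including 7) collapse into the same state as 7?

1

First remove the unreachable states {2,4,5,6}; 4 states remain.
Initial partition by acceptance: {8} | {1,3,7}.
Split {1,3,7} by δ(·,y) → {1,3} and {7}.
The partition is now stable with 3 blocks: {8} | {1,3} | {7}.
The equivalence class containing 7 is {7}, of size 1.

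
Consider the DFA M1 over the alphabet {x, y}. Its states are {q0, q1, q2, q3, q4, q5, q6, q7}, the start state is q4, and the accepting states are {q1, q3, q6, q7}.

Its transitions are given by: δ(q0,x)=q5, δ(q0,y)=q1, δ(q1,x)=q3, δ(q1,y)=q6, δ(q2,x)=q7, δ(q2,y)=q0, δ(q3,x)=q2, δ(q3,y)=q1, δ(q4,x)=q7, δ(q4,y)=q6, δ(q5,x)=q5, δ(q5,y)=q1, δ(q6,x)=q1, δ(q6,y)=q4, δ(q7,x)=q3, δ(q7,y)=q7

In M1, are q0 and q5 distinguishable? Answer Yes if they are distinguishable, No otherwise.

All states are reachable from the start state.
P0 = {q1,q3,q6,q7} | {q0,q2,q4,q5}.
Refine {q1,q3,q6,q7} on symbol x: members go to different blocks, giving {q1,q6,q7} and {q3}.
Refine {q1,q6,q7} on symbol x: members go to different blocks, giving {q1,q7} and {q6}.
Refine {q1,q7} on symbol y: members go to different blocks, giving {q1} and {q7}.
Refine {q0,q2,q4,q5} on symbol x: members go to different blocks, giving {q0,q5} and {q2,q4}.
On input y, block {q2,q4} splits into {q2} and {q4}.
No further refinement is possible. Final partition (7 blocks): {q1} | {q0,q5} | {q3} | {q6} | {q7} | {q2} | {q4}.
q0 and q5 lie in the same block of the stable partition, so they are equivalent — no string distinguishes them.

No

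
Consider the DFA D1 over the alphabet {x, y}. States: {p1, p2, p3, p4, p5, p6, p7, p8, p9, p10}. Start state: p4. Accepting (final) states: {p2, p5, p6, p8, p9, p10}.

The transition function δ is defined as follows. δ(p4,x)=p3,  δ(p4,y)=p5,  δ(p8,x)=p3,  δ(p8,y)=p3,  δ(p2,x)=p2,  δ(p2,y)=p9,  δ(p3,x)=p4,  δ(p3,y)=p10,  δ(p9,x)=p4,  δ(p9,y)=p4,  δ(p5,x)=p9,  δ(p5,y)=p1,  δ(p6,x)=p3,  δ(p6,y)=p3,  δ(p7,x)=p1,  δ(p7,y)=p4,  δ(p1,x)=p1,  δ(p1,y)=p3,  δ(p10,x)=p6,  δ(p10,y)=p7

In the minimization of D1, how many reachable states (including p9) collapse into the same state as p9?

2

First remove the unreachable states {p2,p8}; 8 states remain.
Initial partition by acceptance: {p5,p6,p9,p10} | {p1,p3,p4,p7}.
Refine {p5,p6,p9,p10} on symbol x: members go to different blocks, giving {p5,p10} and {p6,p9}.
Refine {p1,p3,p4,p7} on symbol y: members go to different blocks, giving {p1,p7} and {p3,p4}.
The partition is now stable with 4 blocks: {p5,p10} | {p1,p7} | {p6,p9} | {p3,p4}.
The equivalence class containing p9 is {p6,p9}, of size 2.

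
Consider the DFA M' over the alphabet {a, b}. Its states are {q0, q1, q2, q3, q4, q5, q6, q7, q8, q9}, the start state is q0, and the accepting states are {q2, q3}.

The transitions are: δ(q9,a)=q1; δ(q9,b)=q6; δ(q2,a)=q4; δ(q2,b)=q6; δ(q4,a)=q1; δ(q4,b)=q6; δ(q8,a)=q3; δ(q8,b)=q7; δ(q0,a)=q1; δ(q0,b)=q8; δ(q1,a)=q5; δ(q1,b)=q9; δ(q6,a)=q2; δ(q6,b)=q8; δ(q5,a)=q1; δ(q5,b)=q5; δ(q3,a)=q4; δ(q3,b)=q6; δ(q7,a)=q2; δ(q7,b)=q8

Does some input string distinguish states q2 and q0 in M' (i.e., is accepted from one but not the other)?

All states are reachable from the start state.
Start with accepting vs non-accepting: {q2,q3} | {q0,q1,q4,q5,q6,q7,q8,q9}.
On input a, block {q0,q1,q4,q5,q6,q7,q8,q9} splits into {q0,q1,q4,q5,q9} and {q6,q7,q8}.
Split {q0,q1,q4,q5,q9} by δ(·,b) → {q0,q4,q9} and {q1,q5}.
On input b, block {q1,q5} splits into {q1} and {q5}.
The partition is now stable with 5 blocks: {q2,q3} | {q0,q4,q9} | {q6,q7,q8} | {q1} | {q5}.
q2 and q0 end up in different blocks, so they are distinguishable. For instance, the string 'ε' is accepted from only q2.

Yes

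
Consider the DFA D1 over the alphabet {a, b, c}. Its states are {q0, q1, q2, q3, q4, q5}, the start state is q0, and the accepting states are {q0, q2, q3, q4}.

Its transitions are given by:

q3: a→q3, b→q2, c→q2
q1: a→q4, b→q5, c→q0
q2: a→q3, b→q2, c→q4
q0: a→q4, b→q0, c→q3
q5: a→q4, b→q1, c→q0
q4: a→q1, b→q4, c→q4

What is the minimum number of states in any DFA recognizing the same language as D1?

Initial partition by acceptance: {q0,q2,q3,q4} | {q1,q5}.
Refine {q0,q2,q3,q4} on symbol a: members go to different blocks, giving {q0,q2,q3} and {q4}.
Split {q0,q2,q3} by δ(·,a) → {q2,q3} and {q0}.
Split {q2,q3} by δ(·,c) → {q2} and {q3}.
The partition is now stable with 5 blocks: {q2} | {q1,q5} | {q4} | {q0} | {q3}.

5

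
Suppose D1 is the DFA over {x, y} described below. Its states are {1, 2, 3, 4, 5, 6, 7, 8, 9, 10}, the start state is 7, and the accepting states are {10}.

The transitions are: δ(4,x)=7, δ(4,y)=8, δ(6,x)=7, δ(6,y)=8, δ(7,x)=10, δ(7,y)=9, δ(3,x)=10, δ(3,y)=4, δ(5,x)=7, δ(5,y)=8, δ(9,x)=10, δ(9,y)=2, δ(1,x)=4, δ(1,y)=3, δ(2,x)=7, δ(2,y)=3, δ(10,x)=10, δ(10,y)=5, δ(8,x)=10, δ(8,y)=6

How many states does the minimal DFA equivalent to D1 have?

4

First remove the unreachable states {1}; 9 states remain.
Initial partition by acceptance: {10} | {2,3,4,5,6,7,8,9}.
Refine {2,3,4,5,6,7,8,9} on symbol x: members go to different blocks, giving {2,4,5,6} and {3,7,8,9}.
Split {3,7,8,9} by δ(·,y) → {3,8,9} and {7}.
No further refinement is possible. Final partition (4 blocks): {10} | {2,4,5,6} | {3,8,9} | {7}.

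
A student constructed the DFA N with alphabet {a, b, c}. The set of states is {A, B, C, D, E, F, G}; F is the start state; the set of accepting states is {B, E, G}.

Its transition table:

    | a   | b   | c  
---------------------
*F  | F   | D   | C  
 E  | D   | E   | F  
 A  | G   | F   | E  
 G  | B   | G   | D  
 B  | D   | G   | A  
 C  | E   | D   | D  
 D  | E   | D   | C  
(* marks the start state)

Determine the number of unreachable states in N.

Starting at F and following transitions, the reachable set is {C, D, E, F}. That leaves A, B, G unreachable — 3 in total.

3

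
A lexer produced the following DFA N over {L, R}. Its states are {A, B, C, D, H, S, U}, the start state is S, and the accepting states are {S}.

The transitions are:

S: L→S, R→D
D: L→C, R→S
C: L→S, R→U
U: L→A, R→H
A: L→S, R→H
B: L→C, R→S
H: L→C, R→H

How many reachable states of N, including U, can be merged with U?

2

Reachable states from the start: {A,C,D,H,S,U}. Unreachable: {B} — drop them.
Initial partition by acceptance: {S} | {A,C,D,H,U}.
Refine {A,C,D,H,U} on symbol L: members go to different blocks, giving {D,H,U} and {A,C}.
On input R, block {D,H,U} splits into {H,U} and {D}.
No further refinement is possible. Final partition (4 blocks): {S} | {H,U} | {A,C} | {D}.
State U belongs to the block {H,U}, which has 2 states.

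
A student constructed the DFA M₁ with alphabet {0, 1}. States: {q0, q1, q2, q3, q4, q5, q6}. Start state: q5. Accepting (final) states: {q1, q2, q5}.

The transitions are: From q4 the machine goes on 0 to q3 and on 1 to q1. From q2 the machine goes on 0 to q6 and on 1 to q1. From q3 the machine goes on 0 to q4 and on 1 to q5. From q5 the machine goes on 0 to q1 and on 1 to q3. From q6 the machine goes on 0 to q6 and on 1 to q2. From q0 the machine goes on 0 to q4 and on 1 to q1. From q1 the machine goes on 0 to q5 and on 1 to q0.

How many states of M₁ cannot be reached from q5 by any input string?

2

Starting at q5 and following transitions, the reachable set is {q0, q1, q3, q4, q5}. That leaves q2, q6 unreachable — 2 in total.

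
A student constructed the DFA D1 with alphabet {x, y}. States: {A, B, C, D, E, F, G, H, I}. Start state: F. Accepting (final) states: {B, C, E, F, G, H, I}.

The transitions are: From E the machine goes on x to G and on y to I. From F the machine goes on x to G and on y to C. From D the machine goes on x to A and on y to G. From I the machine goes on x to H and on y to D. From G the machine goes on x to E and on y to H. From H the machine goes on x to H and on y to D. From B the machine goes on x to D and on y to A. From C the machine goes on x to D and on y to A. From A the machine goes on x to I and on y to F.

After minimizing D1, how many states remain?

States {B} cannot be reached from the start state, so discard them.
P0 = {C,E,F,G,H,I} | {A,D}.
Refine {C,E,F,G,H,I} on symbol x: members go to different blocks, giving {E,F,G,H,I} and {C}.
Refine {E,F,G,H,I} on symbol y: members go to different blocks, giving {E,G} and {H,I} and {F}.
On input x, block {A,D} splits into {A} and {D}.
No further refinement is possible. Final partition (6 blocks): {E,G} | {A} | {C} | {H,I} | {F} | {D}.

6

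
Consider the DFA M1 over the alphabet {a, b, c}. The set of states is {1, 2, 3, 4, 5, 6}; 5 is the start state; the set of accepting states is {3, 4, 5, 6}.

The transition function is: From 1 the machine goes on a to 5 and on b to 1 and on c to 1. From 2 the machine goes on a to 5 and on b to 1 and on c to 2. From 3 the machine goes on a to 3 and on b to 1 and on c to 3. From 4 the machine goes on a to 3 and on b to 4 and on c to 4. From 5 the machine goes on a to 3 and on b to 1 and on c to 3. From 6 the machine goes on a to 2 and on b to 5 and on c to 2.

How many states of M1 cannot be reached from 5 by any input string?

3

No path from 5 leads to 2, 4, 6; the other 3 states are all reachable.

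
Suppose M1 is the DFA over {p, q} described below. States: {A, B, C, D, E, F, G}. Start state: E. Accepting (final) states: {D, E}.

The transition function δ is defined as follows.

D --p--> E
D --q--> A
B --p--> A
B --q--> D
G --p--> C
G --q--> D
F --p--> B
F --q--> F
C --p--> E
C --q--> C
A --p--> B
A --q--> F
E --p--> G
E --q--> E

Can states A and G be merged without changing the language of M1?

No

P0 = {D,E} | {A,B,C,F,G}.
Refine {D,E} on symbol p: members go to different blocks, giving {D} and {E}.
On input p, block {A,B,C,F,G} splits into {A,B,F,G} and {C}.
Refine {A,B,F,G} on symbol p: members go to different blocks, giving {A,B,F} and {G}.
Refine {A,B,F} on symbol q: members go to different blocks, giving {A,F} and {B}.
The partition is now stable with 6 blocks: {D} | {A,F} | {E} | {C} | {G} | {B}.
A and G end up in different blocks, so they are distinguishable. For instance, the string 'q' is accepted from only G.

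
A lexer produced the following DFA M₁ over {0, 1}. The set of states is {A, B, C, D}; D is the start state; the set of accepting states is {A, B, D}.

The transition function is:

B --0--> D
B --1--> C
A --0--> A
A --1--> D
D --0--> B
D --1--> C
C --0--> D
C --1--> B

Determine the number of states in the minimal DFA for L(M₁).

First remove the unreachable states {A}; 3 states remain.
Start with accepting vs non-accepting: {B,D} | {C}.
Stable partition: {B,D} | {C} — 2 equivalence classes.

2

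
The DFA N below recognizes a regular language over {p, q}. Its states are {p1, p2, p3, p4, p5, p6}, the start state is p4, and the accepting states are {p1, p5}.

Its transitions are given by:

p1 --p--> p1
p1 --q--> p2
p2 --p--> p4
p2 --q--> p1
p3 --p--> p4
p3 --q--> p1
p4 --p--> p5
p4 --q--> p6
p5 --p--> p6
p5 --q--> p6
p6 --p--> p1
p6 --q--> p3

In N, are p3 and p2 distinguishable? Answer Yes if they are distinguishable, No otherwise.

Every state is reachable, so we keep all 6.
Start with accepting vs non-accepting: {p1,p5} | {p2,p3,p4,p6}.
Split {p1,p5} by δ(·,p) → {p1} and {p5}.
Refine {p2,p3,p4,p6} on symbol p: members go to different blocks, giving {p2,p3} and {p4} and {p6}.
Stable partition: {p1} | {p2,p3} | {p5} | {p4} | {p6} — 5 equivalence classes.
p3 and p2 lie in the same block of the stable partition, so they are equivalent — no string distinguishes them.

No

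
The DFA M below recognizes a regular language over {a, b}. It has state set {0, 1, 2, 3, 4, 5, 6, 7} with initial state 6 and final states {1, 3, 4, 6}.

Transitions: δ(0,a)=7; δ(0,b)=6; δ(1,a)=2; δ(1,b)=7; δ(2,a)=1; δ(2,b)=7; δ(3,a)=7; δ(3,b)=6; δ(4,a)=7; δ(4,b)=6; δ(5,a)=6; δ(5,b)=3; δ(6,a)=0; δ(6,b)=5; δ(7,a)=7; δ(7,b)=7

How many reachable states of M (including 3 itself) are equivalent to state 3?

States {1,2,4} cannot be reached from the start state, so discard them.
Start with accepting vs non-accepting: {3,6} | {0,5,7}.
Split {3,6} by δ(·,b) → {3} and {6}.
On input a, block {0,5,7} splits into {0,7} and {5}.
Split {0,7} by δ(·,b) → {0} and {7}.
No further refinement is possible. Final partition (5 blocks): {3} | {0} | {6} | {5} | {7}.
State 3 belongs to the block {3}, which has 1 states.

1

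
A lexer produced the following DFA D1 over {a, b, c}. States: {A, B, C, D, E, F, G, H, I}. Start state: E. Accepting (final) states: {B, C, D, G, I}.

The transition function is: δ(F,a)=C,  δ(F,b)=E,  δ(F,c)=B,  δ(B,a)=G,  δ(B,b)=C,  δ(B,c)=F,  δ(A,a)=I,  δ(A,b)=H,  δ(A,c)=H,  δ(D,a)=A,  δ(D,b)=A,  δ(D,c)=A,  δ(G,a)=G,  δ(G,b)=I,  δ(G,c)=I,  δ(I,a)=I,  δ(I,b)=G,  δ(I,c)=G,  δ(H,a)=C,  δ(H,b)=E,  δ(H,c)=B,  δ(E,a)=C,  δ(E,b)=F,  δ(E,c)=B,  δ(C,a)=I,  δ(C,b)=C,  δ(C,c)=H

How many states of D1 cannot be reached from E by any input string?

2

Starting at E and following transitions, the reachable set is {B, C, E, F, G, H, I}. That leaves A, D unreachable — 2 in total.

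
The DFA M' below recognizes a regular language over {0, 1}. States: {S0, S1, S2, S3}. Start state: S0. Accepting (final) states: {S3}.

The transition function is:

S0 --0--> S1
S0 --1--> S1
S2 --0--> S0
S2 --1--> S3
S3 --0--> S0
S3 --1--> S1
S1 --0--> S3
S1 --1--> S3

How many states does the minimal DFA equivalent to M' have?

States {S2} cannot be reached from the start state, so discard them.
P0 = {S3} | {S0,S1}.
On input 0, block {S0,S1} splits into {S0} and {S1}.
Stable partition: {S3} | {S0} | {S1} — 3 equivalence classes.

3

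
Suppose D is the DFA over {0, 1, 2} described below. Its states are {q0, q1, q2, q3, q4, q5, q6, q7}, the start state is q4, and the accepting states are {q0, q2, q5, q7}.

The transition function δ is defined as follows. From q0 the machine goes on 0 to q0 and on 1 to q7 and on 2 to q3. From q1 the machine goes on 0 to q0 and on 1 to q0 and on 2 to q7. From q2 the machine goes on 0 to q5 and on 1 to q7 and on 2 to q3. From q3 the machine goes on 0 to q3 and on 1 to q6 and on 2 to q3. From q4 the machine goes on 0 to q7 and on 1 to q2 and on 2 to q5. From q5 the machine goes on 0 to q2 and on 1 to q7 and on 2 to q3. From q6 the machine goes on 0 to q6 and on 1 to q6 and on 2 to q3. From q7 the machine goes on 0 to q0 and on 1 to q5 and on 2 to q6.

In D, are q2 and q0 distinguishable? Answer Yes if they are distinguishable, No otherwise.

No

States {q1} cannot be reached from the start state, so discard them.
Start with accepting vs non-accepting: {q0,q2,q5,q7} | {q3,q4,q6}.
On input 0, block {q3,q4,q6} splits into {q3,q6} and {q4}.
The partition is now stable with 3 blocks: {q0,q2,q5,q7} | {q3,q6} | {q4}.
q2 and q0 lie in the same block of the stable partition, so they are equivalent — no string distinguishes them.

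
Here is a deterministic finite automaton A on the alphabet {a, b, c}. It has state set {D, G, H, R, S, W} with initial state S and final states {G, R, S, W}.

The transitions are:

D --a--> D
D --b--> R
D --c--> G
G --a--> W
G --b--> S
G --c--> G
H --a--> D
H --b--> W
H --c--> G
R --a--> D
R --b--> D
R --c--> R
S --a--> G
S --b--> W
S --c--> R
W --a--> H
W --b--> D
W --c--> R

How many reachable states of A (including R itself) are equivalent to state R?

2

Start with accepting vs non-accepting: {G,R,S,W} | {D,H}.
Split {G,R,S,W} by δ(·,a) → {G,S} and {R,W}.
Refine {G,S} on symbol a: members go to different blocks, giving {S} and {G}.
The partition is now stable with 4 blocks: {S} | {D,H} | {R,W} | {G}.
The equivalence class containing R is {R,W}, of size 2.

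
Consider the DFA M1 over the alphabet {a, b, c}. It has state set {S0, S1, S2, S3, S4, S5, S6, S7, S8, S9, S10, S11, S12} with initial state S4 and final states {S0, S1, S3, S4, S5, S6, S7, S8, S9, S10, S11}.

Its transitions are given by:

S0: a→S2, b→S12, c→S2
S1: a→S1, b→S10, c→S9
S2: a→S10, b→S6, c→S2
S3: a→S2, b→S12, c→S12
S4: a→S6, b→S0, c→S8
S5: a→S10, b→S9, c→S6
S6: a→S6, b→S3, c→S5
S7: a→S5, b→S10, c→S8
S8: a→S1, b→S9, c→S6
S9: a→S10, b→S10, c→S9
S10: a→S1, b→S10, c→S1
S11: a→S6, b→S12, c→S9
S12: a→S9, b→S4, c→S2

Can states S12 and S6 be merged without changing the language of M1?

No

States {S7,S11} cannot be reached from the start state, so discard them.
Initial partition by acceptance: {S0,S1,S3,S4,S5,S6,S8,S9,S10} | {S2,S12}.
On input a, block {S0,S1,S3,S4,S5,S6,S8,S9,S10} splits into {S1,S4,S5,S6,S8,S9,S10} and {S0,S3}.
On input b, block {S1,S4,S5,S6,S8,S9,S10} splits into {S1,S5,S8,S9,S10} and {S4,S6}.
On input c, block {S1,S5,S8,S9,S10} splits into {S1,S9,S10} and {S5,S8}.
No further refinement is possible. Final partition (5 blocks): {S1,S9,S10} | {S2,S12} | {S0,S3} | {S4,S6} | {S5,S8}.
S12 and S6 end up in different blocks, so they are distinguishable. For instance, the string 'ε' is accepted from only S6.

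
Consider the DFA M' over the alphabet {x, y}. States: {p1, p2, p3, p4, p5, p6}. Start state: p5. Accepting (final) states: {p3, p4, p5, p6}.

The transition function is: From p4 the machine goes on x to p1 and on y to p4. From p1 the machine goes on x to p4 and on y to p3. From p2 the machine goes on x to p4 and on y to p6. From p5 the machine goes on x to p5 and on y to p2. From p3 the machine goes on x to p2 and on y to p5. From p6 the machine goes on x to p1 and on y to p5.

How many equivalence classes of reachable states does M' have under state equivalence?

Every state is reachable, so we keep all 6.
P0 = {p3,p4,p5,p6} | {p1,p2}.
On input x, block {p3,p4,p5,p6} splits into {p3,p4,p6} and {p5}.
Split {p3,p4,p6} by δ(·,y) → {p3,p6} and {p4}.
The partition is now stable with 4 blocks: {p3,p6} | {p1,p2} | {p5} | {p4}.

4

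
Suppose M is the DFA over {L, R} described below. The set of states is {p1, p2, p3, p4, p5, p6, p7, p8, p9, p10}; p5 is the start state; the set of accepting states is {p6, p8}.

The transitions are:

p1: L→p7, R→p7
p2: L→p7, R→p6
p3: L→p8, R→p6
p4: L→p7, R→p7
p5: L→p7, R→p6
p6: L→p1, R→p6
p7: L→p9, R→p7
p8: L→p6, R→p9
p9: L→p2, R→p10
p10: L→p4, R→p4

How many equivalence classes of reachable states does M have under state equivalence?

6

First remove the unreachable states {p3,p8}; 8 states remain.
Start with accepting vs non-accepting: {p6} | {p1,p2,p4,p5,p7,p9,p10}.
Split {p1,p2,p4,p5,p7,p9,p10} by δ(·,R) → {p1,p4,p7,p9,p10} and {p2,p5}.
On input L, block {p1,p4,p7,p9,p10} splits into {p1,p4,p7,p10} and {p9}.
On input L, block {p1,p4,p7,p10} splits into {p1,p4,p10} and {p7}.
Refine {p1,p4,p10} on symbol L: members go to different blocks, giving {p1,p4} and {p10}.
Stable partition: {p6} | {p1,p4} | {p2,p5} | {p9} | {p7} | {p10} — 6 equivalence classes.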